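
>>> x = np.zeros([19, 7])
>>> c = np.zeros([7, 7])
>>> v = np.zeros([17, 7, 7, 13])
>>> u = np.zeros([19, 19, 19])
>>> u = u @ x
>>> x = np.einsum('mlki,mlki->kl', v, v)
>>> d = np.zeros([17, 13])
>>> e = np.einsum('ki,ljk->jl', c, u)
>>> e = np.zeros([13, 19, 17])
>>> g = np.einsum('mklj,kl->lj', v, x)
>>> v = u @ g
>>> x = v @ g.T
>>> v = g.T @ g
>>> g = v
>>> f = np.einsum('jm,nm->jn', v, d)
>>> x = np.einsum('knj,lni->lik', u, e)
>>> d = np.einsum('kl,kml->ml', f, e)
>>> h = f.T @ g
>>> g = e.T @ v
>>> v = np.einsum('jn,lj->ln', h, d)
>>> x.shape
(13, 17, 19)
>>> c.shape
(7, 7)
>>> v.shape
(19, 13)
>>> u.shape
(19, 19, 7)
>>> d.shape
(19, 17)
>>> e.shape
(13, 19, 17)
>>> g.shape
(17, 19, 13)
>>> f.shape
(13, 17)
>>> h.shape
(17, 13)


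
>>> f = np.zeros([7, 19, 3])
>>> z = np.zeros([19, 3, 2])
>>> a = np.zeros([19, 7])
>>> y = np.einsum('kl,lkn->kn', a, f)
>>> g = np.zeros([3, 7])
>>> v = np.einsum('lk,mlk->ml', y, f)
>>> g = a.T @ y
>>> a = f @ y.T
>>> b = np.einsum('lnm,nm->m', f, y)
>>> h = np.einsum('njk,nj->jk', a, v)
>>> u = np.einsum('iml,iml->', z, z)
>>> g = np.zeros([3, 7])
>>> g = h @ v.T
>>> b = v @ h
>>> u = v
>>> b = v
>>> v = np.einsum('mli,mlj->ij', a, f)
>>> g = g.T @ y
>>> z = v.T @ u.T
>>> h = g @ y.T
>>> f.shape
(7, 19, 3)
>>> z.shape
(3, 7)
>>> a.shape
(7, 19, 19)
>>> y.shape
(19, 3)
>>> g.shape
(7, 3)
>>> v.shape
(19, 3)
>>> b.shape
(7, 19)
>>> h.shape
(7, 19)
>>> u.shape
(7, 19)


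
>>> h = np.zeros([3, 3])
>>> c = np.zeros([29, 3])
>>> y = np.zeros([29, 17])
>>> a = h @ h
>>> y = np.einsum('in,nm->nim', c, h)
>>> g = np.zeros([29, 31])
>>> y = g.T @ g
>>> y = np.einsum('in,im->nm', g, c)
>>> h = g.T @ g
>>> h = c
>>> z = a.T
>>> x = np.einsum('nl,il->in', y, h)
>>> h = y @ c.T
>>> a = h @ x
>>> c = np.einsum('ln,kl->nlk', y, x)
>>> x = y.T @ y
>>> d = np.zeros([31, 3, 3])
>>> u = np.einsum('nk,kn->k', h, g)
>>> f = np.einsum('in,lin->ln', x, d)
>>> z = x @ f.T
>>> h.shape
(31, 29)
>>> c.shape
(3, 31, 29)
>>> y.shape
(31, 3)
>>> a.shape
(31, 31)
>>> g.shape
(29, 31)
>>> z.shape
(3, 31)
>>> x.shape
(3, 3)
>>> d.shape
(31, 3, 3)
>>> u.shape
(29,)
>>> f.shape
(31, 3)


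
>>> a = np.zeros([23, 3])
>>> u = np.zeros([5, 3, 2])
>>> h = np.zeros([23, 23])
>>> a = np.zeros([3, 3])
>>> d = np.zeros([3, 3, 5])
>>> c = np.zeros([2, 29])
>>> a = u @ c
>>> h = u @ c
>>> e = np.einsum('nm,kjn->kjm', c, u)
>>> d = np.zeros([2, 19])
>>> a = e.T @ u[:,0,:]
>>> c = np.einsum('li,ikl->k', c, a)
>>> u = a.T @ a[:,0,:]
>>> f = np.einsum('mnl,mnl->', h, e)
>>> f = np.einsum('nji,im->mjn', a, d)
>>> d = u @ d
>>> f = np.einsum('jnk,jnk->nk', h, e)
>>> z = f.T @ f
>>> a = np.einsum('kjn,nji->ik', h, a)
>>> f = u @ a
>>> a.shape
(2, 5)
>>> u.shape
(2, 3, 2)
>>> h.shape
(5, 3, 29)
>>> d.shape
(2, 3, 19)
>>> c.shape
(3,)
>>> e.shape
(5, 3, 29)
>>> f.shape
(2, 3, 5)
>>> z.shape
(29, 29)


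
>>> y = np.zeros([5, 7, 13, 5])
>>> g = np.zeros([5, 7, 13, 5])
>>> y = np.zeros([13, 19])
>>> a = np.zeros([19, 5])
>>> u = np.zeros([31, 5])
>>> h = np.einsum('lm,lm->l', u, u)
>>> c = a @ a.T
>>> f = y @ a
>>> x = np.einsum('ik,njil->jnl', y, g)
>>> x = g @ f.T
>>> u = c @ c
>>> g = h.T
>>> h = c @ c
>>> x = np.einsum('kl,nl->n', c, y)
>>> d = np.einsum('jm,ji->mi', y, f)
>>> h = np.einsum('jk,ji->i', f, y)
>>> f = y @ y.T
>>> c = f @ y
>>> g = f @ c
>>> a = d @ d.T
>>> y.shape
(13, 19)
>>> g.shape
(13, 19)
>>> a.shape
(19, 19)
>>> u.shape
(19, 19)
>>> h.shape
(19,)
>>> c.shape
(13, 19)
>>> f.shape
(13, 13)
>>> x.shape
(13,)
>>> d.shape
(19, 5)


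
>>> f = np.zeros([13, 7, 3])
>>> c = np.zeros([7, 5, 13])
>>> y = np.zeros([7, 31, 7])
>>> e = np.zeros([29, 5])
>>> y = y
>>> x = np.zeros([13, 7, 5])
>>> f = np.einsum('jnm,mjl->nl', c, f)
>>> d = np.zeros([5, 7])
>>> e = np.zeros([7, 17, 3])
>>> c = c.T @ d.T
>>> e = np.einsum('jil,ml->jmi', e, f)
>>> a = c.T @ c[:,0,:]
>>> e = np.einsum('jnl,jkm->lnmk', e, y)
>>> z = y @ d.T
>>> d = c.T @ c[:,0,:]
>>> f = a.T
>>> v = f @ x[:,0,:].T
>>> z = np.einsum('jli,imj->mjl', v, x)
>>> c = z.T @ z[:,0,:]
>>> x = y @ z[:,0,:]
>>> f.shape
(5, 5, 5)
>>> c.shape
(5, 5, 5)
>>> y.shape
(7, 31, 7)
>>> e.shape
(17, 5, 7, 31)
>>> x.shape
(7, 31, 5)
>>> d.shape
(5, 5, 5)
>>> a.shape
(5, 5, 5)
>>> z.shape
(7, 5, 5)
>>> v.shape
(5, 5, 13)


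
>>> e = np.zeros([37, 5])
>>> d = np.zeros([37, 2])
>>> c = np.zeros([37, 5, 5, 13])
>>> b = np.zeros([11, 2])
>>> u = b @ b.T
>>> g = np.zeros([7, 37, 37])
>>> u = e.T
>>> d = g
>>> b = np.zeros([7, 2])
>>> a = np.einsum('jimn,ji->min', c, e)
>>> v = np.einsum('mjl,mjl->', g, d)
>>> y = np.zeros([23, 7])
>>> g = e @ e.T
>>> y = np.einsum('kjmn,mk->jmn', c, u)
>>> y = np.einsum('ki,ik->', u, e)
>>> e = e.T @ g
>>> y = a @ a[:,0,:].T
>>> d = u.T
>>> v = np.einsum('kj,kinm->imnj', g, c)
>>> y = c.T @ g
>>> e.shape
(5, 37)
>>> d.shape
(37, 5)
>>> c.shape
(37, 5, 5, 13)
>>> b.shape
(7, 2)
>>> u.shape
(5, 37)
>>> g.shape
(37, 37)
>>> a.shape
(5, 5, 13)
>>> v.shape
(5, 13, 5, 37)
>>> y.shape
(13, 5, 5, 37)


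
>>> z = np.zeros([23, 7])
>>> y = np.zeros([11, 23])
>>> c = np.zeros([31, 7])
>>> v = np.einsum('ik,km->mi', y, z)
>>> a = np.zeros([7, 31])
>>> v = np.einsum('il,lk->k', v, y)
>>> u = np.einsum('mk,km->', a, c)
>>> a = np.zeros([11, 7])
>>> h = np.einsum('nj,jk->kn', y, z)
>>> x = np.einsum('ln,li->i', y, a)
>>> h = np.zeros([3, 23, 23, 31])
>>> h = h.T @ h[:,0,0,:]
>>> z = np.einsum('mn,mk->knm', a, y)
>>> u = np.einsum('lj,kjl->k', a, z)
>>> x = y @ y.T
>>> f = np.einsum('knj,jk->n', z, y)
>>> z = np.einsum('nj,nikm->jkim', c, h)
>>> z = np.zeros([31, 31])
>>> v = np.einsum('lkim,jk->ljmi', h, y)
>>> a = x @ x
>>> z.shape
(31, 31)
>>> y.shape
(11, 23)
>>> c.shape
(31, 7)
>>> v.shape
(31, 11, 31, 23)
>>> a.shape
(11, 11)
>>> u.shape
(23,)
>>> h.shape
(31, 23, 23, 31)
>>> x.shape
(11, 11)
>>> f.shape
(7,)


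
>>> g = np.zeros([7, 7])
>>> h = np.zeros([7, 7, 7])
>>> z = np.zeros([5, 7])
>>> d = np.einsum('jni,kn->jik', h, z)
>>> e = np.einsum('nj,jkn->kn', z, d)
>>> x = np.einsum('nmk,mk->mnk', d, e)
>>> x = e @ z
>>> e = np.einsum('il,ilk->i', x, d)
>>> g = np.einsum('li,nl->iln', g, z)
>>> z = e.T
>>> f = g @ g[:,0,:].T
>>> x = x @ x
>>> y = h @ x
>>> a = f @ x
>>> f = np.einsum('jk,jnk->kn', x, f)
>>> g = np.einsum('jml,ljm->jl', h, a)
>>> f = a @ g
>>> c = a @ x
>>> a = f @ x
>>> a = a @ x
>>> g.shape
(7, 7)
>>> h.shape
(7, 7, 7)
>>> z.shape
(7,)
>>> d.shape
(7, 7, 5)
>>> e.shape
(7,)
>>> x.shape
(7, 7)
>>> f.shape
(7, 7, 7)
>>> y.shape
(7, 7, 7)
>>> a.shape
(7, 7, 7)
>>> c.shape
(7, 7, 7)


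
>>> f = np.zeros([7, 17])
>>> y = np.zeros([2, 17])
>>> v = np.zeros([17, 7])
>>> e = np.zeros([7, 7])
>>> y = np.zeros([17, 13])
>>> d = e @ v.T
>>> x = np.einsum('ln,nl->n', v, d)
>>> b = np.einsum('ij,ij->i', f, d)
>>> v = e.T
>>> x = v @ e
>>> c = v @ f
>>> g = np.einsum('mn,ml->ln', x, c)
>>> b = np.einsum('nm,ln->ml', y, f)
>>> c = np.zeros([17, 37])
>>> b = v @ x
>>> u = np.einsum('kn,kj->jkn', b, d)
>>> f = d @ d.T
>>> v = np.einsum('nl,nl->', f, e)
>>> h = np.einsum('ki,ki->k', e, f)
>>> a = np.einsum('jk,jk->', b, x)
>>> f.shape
(7, 7)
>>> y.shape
(17, 13)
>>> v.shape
()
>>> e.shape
(7, 7)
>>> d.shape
(7, 17)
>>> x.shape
(7, 7)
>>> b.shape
(7, 7)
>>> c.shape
(17, 37)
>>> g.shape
(17, 7)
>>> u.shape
(17, 7, 7)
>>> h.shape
(7,)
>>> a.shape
()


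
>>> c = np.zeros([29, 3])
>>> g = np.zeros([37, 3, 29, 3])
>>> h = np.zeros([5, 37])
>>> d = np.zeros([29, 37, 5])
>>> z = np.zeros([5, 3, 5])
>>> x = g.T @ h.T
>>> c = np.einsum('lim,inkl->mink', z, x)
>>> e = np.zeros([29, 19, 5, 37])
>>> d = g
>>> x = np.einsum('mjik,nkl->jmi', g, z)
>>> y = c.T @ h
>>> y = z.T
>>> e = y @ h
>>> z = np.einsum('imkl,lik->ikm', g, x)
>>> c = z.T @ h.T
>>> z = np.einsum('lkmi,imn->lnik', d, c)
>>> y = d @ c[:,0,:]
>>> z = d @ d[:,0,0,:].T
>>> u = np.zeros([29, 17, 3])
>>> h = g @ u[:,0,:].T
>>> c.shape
(3, 29, 5)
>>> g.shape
(37, 3, 29, 3)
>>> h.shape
(37, 3, 29, 29)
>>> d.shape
(37, 3, 29, 3)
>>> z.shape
(37, 3, 29, 37)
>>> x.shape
(3, 37, 29)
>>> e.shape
(5, 3, 37)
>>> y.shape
(37, 3, 29, 5)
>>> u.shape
(29, 17, 3)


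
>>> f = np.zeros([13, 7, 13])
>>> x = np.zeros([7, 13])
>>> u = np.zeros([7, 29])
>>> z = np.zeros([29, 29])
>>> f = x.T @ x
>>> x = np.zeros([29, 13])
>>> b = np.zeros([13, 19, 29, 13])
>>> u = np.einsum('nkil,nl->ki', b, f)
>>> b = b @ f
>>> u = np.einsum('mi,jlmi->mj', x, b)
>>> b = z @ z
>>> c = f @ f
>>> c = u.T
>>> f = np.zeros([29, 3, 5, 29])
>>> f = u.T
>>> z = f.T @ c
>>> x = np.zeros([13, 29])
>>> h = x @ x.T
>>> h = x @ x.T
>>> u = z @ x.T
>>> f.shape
(13, 29)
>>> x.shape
(13, 29)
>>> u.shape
(29, 13)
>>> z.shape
(29, 29)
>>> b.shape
(29, 29)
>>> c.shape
(13, 29)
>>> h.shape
(13, 13)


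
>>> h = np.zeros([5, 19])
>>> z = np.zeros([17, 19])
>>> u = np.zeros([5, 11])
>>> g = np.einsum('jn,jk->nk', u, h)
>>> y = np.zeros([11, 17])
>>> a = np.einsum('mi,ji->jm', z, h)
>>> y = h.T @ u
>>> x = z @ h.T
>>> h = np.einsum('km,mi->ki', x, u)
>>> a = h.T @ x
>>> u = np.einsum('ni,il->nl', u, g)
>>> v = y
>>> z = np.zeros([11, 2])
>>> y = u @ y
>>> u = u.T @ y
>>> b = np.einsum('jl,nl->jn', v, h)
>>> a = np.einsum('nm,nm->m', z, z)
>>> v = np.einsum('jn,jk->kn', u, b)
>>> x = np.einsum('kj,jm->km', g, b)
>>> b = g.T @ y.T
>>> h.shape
(17, 11)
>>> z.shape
(11, 2)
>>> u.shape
(19, 11)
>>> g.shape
(11, 19)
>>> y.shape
(5, 11)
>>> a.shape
(2,)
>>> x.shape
(11, 17)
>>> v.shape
(17, 11)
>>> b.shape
(19, 5)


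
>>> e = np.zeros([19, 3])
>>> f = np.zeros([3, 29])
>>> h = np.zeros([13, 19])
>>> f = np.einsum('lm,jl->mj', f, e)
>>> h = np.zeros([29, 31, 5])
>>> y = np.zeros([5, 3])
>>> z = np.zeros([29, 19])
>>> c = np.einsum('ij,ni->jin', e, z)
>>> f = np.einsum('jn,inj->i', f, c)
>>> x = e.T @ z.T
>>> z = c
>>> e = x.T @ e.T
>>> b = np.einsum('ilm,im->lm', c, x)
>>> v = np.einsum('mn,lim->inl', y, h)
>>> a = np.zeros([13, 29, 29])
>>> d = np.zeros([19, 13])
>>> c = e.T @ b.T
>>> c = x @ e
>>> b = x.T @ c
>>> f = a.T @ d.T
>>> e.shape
(29, 19)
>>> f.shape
(29, 29, 19)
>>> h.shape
(29, 31, 5)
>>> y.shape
(5, 3)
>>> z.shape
(3, 19, 29)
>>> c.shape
(3, 19)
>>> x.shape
(3, 29)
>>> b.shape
(29, 19)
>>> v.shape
(31, 3, 29)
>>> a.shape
(13, 29, 29)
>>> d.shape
(19, 13)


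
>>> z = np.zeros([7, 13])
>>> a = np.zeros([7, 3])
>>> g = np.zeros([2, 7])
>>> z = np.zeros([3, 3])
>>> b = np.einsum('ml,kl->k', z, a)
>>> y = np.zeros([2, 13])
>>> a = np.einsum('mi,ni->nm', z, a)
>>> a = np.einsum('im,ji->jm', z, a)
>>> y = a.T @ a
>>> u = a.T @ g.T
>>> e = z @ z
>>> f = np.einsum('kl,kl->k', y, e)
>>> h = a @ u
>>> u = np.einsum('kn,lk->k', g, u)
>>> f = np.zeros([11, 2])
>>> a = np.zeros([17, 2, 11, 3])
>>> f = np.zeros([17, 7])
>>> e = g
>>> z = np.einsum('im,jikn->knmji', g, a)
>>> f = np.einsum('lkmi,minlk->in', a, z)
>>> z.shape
(11, 3, 7, 17, 2)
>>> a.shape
(17, 2, 11, 3)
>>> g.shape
(2, 7)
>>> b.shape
(7,)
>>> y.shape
(3, 3)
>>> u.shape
(2,)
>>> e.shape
(2, 7)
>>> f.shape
(3, 7)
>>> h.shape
(7, 2)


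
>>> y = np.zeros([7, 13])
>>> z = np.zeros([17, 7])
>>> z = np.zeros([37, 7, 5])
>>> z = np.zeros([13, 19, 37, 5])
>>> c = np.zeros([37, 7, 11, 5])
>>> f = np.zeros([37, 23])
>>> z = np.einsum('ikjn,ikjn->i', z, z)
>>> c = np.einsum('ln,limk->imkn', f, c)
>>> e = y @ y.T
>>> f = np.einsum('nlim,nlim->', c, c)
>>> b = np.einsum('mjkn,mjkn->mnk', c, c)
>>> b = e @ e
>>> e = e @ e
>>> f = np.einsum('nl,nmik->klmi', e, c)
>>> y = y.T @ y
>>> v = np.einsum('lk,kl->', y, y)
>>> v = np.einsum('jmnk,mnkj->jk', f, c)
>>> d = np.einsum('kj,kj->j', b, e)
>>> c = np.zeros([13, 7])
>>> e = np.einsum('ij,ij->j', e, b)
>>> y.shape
(13, 13)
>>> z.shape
(13,)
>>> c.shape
(13, 7)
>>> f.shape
(23, 7, 11, 5)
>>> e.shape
(7,)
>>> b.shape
(7, 7)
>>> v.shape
(23, 5)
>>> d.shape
(7,)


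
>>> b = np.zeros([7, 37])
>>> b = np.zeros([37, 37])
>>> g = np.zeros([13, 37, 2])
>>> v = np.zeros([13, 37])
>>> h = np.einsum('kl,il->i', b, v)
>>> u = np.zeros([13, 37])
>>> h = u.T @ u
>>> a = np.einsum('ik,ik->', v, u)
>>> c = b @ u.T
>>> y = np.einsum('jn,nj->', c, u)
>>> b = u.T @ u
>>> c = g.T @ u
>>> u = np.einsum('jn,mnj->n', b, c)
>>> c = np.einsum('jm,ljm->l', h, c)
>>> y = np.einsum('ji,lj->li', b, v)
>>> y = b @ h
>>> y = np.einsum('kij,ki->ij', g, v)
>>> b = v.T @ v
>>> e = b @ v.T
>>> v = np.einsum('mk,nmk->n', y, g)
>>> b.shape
(37, 37)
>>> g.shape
(13, 37, 2)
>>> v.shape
(13,)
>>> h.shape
(37, 37)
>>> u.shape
(37,)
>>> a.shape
()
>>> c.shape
(2,)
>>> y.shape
(37, 2)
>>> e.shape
(37, 13)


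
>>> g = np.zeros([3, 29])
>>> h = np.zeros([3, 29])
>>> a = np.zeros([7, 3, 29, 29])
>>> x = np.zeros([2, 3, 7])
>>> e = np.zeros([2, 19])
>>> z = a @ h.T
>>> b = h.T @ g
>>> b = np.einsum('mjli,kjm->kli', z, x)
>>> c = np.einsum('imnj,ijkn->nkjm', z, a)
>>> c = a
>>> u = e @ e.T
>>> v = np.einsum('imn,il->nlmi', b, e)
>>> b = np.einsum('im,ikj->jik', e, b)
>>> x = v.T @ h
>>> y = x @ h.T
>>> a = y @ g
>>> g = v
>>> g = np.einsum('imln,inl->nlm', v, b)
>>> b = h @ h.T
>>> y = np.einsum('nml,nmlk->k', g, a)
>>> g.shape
(2, 29, 19)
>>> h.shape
(3, 29)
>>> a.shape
(2, 29, 19, 29)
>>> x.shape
(2, 29, 19, 29)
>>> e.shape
(2, 19)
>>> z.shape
(7, 3, 29, 3)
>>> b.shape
(3, 3)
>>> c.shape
(7, 3, 29, 29)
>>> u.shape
(2, 2)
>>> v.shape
(3, 19, 29, 2)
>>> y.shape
(29,)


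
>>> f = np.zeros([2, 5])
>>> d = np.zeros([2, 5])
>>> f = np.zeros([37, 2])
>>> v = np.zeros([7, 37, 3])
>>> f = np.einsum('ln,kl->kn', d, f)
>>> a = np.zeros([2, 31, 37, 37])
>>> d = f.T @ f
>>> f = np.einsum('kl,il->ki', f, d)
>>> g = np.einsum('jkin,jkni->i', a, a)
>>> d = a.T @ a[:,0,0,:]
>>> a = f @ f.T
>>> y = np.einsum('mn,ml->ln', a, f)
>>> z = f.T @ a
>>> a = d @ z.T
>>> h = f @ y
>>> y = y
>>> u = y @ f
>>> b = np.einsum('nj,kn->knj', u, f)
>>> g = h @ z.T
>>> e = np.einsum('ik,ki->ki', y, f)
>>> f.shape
(37, 5)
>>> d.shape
(37, 37, 31, 37)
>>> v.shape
(7, 37, 3)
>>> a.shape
(37, 37, 31, 5)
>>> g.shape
(37, 5)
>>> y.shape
(5, 37)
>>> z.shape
(5, 37)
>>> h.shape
(37, 37)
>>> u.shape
(5, 5)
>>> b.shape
(37, 5, 5)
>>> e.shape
(37, 5)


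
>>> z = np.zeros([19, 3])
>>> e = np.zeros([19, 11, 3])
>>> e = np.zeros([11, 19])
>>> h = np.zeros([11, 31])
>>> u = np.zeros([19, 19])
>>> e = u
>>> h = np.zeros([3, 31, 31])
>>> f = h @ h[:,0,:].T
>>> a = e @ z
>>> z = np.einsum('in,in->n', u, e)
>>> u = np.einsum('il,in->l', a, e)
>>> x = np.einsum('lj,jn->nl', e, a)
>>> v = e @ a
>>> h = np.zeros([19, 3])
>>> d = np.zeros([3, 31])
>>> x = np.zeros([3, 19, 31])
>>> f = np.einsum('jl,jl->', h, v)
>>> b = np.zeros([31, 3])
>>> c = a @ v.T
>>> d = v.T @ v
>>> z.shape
(19,)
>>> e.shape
(19, 19)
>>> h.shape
(19, 3)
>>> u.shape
(3,)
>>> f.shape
()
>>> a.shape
(19, 3)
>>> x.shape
(3, 19, 31)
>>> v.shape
(19, 3)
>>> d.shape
(3, 3)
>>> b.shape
(31, 3)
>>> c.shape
(19, 19)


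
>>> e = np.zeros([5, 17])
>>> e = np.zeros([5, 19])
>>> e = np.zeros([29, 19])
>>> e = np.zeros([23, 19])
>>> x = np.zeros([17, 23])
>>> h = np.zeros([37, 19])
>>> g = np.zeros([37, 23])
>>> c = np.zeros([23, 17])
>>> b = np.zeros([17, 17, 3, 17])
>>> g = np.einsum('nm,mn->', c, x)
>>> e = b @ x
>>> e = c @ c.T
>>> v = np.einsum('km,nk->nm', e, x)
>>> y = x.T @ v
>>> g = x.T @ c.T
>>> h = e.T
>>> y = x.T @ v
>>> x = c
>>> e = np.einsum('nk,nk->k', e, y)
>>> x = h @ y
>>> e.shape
(23,)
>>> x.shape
(23, 23)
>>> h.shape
(23, 23)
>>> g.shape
(23, 23)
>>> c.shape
(23, 17)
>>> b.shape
(17, 17, 3, 17)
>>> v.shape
(17, 23)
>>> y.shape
(23, 23)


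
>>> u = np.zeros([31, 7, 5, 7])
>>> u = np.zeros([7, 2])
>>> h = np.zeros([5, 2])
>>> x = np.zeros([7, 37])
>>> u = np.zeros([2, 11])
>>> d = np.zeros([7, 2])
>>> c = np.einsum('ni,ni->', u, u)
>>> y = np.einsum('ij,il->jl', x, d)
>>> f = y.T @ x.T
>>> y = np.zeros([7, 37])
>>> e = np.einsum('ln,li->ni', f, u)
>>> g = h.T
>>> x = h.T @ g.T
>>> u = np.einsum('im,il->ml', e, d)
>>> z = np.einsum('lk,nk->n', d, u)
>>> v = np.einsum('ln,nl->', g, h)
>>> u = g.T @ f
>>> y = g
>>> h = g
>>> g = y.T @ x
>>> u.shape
(5, 7)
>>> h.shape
(2, 5)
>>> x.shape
(2, 2)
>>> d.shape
(7, 2)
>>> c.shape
()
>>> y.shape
(2, 5)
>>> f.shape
(2, 7)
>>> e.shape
(7, 11)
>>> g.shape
(5, 2)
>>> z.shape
(11,)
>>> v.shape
()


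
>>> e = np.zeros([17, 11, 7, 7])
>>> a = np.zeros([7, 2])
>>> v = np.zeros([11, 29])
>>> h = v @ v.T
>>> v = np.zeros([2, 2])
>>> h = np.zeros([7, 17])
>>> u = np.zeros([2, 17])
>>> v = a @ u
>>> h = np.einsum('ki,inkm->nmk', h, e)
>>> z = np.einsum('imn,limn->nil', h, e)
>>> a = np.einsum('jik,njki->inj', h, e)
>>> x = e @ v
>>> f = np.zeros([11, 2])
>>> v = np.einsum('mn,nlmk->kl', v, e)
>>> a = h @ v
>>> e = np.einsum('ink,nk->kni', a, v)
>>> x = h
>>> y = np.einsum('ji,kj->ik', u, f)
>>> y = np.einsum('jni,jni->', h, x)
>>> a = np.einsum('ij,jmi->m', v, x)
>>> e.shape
(11, 7, 11)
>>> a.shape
(7,)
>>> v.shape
(7, 11)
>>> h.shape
(11, 7, 7)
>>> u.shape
(2, 17)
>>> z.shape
(7, 11, 17)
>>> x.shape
(11, 7, 7)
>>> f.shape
(11, 2)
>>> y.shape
()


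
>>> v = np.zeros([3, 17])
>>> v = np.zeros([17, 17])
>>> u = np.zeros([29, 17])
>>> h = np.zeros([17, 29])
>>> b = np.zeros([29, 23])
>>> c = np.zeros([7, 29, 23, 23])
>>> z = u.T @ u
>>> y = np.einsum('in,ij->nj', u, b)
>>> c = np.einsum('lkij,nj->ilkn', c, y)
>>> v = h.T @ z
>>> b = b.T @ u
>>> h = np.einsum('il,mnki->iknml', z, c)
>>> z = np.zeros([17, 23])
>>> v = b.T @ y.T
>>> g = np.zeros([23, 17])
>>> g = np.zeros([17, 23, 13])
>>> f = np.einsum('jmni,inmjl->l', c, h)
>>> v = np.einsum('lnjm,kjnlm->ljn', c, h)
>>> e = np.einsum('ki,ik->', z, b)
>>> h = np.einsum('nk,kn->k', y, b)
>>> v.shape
(23, 29, 7)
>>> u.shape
(29, 17)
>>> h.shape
(23,)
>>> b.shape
(23, 17)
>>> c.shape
(23, 7, 29, 17)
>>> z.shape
(17, 23)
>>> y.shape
(17, 23)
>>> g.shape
(17, 23, 13)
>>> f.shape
(17,)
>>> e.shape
()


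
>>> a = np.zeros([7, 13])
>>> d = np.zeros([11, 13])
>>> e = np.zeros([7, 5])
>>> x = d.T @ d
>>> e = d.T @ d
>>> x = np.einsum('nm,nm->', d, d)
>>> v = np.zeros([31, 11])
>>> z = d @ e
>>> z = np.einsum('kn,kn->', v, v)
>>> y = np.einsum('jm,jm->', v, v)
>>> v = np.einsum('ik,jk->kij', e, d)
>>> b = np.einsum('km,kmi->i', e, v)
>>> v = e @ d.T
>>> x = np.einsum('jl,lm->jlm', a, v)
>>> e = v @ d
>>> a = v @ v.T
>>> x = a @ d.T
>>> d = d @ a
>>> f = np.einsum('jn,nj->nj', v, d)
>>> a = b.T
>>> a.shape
(11,)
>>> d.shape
(11, 13)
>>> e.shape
(13, 13)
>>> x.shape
(13, 11)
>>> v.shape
(13, 11)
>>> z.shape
()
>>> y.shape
()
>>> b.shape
(11,)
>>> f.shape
(11, 13)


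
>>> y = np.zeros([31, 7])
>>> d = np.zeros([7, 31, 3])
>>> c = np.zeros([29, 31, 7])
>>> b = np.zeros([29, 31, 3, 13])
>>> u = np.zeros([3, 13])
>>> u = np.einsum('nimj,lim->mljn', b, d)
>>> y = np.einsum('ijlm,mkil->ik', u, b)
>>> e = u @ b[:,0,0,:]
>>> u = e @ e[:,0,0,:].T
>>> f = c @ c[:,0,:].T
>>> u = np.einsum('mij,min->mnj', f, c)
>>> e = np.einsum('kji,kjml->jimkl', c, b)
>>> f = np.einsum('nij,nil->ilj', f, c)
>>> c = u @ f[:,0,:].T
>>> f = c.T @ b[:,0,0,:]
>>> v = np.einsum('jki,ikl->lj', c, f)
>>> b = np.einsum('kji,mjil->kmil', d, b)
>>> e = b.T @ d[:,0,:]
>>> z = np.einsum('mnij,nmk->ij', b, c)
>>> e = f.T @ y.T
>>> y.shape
(3, 31)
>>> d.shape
(7, 31, 3)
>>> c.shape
(29, 7, 31)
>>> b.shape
(7, 29, 3, 13)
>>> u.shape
(29, 7, 29)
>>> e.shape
(13, 7, 3)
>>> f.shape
(31, 7, 13)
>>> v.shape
(13, 29)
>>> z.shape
(3, 13)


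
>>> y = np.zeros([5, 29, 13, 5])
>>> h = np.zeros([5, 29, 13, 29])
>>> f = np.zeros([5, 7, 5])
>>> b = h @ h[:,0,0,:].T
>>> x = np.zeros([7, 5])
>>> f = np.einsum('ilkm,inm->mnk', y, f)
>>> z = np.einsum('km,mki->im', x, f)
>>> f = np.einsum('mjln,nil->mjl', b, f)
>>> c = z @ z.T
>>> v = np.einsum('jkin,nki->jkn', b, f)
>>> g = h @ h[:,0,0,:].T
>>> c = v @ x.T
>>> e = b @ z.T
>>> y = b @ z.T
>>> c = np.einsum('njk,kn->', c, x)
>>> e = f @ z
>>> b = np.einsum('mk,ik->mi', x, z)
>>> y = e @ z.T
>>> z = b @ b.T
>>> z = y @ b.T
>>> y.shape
(5, 29, 13)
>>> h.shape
(5, 29, 13, 29)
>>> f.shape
(5, 29, 13)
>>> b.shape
(7, 13)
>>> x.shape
(7, 5)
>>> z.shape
(5, 29, 7)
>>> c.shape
()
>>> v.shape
(5, 29, 5)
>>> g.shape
(5, 29, 13, 5)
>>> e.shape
(5, 29, 5)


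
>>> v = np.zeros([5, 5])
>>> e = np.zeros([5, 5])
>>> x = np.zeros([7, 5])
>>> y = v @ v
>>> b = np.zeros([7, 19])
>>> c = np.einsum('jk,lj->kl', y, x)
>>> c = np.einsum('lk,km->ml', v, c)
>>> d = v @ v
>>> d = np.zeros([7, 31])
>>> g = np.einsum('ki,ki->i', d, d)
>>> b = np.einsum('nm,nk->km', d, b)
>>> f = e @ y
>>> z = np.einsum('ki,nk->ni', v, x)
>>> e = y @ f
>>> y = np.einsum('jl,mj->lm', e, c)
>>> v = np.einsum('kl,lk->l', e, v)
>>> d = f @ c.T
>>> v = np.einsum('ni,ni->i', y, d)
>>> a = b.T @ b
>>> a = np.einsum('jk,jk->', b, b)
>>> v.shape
(7,)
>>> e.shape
(5, 5)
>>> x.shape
(7, 5)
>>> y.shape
(5, 7)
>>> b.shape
(19, 31)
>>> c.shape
(7, 5)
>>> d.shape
(5, 7)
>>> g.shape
(31,)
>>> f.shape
(5, 5)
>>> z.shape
(7, 5)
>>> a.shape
()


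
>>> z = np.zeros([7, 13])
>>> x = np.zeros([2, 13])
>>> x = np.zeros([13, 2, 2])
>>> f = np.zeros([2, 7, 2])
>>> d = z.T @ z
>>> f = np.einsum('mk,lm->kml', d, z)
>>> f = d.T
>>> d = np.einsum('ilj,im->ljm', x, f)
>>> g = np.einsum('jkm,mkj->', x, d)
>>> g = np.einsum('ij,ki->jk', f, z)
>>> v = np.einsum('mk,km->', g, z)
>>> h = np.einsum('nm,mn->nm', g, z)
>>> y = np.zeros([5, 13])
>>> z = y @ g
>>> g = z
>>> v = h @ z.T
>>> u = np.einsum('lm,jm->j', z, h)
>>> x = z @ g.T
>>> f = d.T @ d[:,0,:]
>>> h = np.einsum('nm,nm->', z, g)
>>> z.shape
(5, 7)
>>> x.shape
(5, 5)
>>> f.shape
(13, 2, 13)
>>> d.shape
(2, 2, 13)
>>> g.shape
(5, 7)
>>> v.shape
(13, 5)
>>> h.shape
()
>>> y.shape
(5, 13)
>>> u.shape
(13,)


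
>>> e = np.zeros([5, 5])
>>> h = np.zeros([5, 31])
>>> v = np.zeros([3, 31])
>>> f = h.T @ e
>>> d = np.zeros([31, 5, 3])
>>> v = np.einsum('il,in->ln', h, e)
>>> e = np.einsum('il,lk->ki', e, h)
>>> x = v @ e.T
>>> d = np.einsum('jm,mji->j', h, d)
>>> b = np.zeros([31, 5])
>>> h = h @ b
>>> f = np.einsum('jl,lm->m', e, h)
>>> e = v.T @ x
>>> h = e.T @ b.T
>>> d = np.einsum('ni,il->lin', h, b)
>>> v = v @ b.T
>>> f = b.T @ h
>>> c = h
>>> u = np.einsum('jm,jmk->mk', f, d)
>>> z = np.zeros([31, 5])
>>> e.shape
(5, 31)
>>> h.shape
(31, 31)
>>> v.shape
(31, 31)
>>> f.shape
(5, 31)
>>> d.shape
(5, 31, 31)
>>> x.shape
(31, 31)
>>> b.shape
(31, 5)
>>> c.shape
(31, 31)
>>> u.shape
(31, 31)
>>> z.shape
(31, 5)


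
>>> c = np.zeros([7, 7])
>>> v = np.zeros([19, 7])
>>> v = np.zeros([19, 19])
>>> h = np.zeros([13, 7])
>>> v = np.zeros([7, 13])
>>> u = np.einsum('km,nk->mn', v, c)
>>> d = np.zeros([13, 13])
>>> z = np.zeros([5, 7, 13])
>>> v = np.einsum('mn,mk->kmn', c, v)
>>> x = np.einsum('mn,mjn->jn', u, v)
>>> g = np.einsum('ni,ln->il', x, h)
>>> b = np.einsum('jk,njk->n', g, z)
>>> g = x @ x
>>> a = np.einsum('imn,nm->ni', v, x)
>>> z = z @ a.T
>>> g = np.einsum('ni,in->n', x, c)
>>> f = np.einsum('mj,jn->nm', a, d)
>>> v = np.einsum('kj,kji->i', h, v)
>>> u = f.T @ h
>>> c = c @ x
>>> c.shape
(7, 7)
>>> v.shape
(7,)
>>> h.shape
(13, 7)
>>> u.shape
(7, 7)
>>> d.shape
(13, 13)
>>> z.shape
(5, 7, 7)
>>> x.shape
(7, 7)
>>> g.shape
(7,)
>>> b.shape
(5,)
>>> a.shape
(7, 13)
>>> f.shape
(13, 7)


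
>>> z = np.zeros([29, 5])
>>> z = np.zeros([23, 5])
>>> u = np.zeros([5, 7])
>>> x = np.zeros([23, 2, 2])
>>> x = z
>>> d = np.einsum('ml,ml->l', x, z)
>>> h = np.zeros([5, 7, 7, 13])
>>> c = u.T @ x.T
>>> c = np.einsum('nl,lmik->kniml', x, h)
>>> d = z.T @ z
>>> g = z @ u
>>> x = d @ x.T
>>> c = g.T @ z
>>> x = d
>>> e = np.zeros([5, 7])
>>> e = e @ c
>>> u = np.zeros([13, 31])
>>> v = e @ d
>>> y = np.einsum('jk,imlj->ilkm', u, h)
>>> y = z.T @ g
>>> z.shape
(23, 5)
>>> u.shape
(13, 31)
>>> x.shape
(5, 5)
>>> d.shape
(5, 5)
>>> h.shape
(5, 7, 7, 13)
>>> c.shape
(7, 5)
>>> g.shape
(23, 7)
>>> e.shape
(5, 5)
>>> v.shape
(5, 5)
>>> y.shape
(5, 7)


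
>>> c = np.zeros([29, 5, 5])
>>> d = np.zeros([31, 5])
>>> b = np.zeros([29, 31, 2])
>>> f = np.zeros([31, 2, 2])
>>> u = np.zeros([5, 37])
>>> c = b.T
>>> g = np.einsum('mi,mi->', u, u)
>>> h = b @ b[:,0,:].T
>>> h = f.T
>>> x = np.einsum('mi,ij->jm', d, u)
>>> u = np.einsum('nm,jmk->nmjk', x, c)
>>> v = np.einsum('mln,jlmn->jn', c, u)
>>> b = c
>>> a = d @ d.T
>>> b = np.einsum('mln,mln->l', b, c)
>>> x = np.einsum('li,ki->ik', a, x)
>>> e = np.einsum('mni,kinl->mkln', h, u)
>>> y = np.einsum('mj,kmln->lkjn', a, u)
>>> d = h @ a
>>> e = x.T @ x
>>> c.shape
(2, 31, 29)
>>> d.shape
(2, 2, 31)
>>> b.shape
(31,)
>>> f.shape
(31, 2, 2)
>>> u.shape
(37, 31, 2, 29)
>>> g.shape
()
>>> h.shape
(2, 2, 31)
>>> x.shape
(31, 37)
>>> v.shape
(37, 29)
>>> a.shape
(31, 31)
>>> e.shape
(37, 37)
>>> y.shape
(2, 37, 31, 29)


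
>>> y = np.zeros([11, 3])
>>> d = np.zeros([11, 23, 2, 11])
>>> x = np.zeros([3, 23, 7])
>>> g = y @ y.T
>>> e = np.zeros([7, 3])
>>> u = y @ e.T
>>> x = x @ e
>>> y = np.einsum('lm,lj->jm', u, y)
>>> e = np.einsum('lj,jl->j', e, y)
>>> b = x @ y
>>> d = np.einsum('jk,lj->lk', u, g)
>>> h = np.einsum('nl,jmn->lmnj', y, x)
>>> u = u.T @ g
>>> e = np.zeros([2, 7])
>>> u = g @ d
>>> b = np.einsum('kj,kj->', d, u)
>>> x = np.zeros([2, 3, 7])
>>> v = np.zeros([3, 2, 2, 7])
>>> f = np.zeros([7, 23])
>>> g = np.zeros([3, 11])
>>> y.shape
(3, 7)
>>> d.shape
(11, 7)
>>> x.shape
(2, 3, 7)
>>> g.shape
(3, 11)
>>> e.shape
(2, 7)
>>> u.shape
(11, 7)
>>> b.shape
()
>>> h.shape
(7, 23, 3, 3)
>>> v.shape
(3, 2, 2, 7)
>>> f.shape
(7, 23)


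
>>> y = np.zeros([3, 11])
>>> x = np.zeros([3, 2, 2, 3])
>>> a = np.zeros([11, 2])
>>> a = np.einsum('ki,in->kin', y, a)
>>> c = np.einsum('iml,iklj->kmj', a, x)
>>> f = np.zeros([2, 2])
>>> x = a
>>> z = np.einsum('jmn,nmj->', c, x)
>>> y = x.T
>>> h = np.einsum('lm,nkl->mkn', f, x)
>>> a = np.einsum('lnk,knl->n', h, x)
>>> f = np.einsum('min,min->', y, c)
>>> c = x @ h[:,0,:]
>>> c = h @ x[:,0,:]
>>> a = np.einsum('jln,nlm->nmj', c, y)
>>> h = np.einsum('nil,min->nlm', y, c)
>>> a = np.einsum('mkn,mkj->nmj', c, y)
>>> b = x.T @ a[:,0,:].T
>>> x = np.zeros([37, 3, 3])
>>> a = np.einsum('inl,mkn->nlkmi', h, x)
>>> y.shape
(2, 11, 3)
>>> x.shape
(37, 3, 3)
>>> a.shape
(3, 2, 3, 37, 2)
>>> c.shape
(2, 11, 2)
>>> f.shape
()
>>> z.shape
()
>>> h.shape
(2, 3, 2)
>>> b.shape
(2, 11, 2)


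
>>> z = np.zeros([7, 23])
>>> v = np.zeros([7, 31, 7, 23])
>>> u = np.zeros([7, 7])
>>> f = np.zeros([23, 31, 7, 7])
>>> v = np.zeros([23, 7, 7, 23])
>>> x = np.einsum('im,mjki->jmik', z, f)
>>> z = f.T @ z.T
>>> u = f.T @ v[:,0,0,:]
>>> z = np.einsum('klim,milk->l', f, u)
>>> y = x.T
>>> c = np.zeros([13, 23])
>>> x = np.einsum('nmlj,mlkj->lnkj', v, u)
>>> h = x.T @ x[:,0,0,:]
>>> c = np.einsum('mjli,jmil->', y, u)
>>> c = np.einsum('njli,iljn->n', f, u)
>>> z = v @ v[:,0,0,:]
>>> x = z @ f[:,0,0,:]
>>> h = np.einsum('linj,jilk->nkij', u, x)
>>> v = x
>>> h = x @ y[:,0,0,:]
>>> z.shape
(23, 7, 7, 23)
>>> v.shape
(23, 7, 7, 7)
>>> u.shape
(7, 7, 31, 23)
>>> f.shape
(23, 31, 7, 7)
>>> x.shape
(23, 7, 7, 7)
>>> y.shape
(7, 7, 23, 31)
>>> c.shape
(23,)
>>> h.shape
(23, 7, 7, 31)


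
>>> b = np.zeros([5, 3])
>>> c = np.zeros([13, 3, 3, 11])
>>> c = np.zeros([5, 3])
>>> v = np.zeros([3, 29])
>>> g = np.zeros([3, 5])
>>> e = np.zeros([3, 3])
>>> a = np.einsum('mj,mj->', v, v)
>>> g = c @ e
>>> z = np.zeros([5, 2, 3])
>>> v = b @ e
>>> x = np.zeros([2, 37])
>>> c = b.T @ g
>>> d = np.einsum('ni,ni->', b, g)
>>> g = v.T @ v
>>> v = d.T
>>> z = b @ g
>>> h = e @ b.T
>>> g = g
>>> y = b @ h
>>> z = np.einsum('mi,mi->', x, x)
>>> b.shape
(5, 3)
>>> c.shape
(3, 3)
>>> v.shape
()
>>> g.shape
(3, 3)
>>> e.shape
(3, 3)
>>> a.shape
()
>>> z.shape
()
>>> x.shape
(2, 37)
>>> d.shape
()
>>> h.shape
(3, 5)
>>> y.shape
(5, 5)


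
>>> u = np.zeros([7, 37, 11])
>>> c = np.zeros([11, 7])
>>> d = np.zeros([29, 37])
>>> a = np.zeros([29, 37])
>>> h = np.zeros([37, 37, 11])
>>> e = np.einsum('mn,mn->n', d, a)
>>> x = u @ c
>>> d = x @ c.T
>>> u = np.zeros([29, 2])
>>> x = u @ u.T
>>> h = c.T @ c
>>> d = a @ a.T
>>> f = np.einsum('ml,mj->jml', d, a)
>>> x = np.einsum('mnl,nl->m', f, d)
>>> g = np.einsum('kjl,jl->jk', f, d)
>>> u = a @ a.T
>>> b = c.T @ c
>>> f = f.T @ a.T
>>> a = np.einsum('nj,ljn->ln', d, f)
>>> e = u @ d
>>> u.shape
(29, 29)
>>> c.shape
(11, 7)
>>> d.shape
(29, 29)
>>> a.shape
(29, 29)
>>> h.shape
(7, 7)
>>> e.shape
(29, 29)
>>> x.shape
(37,)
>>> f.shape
(29, 29, 29)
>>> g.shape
(29, 37)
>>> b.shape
(7, 7)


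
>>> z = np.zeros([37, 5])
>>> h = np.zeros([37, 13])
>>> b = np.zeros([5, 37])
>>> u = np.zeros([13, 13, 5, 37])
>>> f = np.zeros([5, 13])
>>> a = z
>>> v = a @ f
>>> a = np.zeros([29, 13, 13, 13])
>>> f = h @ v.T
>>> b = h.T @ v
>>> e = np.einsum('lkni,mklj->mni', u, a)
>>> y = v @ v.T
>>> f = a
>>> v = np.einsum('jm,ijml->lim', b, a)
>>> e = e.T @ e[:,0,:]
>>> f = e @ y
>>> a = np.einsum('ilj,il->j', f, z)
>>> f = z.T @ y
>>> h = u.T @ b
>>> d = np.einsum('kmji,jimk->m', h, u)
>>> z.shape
(37, 5)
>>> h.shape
(37, 5, 13, 13)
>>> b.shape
(13, 13)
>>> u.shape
(13, 13, 5, 37)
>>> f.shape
(5, 37)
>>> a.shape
(37,)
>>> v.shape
(13, 29, 13)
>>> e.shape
(37, 5, 37)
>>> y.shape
(37, 37)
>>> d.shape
(5,)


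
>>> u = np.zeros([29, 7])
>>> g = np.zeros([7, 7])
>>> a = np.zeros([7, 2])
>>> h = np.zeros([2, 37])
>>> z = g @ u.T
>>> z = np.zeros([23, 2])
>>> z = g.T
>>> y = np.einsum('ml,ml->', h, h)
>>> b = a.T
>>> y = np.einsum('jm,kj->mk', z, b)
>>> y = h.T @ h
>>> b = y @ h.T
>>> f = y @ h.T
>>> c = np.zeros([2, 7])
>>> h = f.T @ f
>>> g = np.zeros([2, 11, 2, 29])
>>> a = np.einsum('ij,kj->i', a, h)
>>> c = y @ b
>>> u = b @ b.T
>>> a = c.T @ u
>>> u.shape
(37, 37)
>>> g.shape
(2, 11, 2, 29)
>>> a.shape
(2, 37)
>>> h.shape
(2, 2)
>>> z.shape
(7, 7)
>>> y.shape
(37, 37)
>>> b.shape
(37, 2)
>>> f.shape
(37, 2)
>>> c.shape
(37, 2)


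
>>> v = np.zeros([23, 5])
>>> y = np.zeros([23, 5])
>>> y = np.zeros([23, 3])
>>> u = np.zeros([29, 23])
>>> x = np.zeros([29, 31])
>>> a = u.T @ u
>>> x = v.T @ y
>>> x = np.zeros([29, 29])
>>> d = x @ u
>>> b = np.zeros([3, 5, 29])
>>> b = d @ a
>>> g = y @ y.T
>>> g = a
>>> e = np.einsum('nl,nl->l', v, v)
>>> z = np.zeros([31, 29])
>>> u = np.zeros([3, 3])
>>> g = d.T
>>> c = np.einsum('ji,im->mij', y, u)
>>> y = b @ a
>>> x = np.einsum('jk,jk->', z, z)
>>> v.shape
(23, 5)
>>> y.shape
(29, 23)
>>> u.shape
(3, 3)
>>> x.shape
()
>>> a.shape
(23, 23)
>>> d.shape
(29, 23)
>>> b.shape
(29, 23)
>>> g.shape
(23, 29)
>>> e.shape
(5,)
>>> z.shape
(31, 29)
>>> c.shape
(3, 3, 23)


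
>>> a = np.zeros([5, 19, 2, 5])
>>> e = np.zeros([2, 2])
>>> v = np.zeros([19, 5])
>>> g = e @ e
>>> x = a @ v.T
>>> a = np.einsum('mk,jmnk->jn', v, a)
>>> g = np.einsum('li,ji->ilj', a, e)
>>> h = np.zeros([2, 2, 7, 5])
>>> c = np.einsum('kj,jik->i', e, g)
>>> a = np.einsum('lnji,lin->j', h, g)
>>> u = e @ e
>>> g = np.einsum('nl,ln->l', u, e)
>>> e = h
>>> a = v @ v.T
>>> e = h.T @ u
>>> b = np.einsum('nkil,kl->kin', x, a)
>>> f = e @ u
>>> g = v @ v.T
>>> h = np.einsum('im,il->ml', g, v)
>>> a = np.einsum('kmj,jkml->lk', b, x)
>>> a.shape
(19, 19)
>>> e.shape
(5, 7, 2, 2)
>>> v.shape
(19, 5)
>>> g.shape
(19, 19)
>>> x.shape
(5, 19, 2, 19)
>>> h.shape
(19, 5)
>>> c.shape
(5,)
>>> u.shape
(2, 2)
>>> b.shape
(19, 2, 5)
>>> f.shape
(5, 7, 2, 2)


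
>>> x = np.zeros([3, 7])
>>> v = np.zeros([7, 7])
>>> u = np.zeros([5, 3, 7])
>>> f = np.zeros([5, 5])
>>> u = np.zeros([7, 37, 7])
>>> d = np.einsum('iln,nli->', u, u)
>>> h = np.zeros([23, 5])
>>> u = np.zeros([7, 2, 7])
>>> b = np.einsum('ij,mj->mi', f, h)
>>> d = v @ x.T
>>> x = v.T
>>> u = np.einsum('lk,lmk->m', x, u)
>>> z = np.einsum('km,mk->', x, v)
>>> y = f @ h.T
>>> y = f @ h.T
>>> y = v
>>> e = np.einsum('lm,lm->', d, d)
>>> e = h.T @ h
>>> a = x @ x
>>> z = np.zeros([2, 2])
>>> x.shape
(7, 7)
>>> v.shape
(7, 7)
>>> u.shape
(2,)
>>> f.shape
(5, 5)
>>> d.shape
(7, 3)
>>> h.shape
(23, 5)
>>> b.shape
(23, 5)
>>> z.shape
(2, 2)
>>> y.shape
(7, 7)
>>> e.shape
(5, 5)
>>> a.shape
(7, 7)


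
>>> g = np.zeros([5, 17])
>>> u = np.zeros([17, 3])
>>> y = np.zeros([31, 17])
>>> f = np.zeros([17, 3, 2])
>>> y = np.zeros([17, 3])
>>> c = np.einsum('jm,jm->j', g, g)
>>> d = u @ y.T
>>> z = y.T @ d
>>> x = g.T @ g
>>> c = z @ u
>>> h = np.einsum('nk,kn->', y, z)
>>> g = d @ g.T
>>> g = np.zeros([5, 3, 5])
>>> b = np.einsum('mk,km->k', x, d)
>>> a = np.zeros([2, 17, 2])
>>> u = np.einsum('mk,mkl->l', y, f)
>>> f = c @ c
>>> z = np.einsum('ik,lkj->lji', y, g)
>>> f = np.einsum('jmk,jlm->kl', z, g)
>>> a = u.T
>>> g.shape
(5, 3, 5)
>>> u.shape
(2,)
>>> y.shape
(17, 3)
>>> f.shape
(17, 3)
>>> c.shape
(3, 3)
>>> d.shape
(17, 17)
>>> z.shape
(5, 5, 17)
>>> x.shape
(17, 17)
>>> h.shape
()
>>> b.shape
(17,)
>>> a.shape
(2,)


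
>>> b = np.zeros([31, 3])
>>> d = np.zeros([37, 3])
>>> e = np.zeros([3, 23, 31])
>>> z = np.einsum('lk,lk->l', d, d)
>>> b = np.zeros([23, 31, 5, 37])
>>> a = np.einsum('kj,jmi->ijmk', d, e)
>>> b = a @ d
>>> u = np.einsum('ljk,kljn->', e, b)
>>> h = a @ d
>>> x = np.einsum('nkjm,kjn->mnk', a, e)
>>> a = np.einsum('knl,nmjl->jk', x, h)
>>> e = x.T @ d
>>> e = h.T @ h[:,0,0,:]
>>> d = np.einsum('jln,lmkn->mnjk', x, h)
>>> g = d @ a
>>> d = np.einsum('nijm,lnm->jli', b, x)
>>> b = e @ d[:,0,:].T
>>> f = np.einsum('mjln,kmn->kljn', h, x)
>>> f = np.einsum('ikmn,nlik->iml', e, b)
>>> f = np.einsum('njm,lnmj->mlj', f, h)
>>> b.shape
(3, 23, 3, 23)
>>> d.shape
(23, 37, 3)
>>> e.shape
(3, 23, 3, 3)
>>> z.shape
(37,)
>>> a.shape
(23, 37)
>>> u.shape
()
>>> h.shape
(31, 3, 23, 3)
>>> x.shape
(37, 31, 3)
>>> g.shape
(3, 3, 37, 37)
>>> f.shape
(23, 31, 3)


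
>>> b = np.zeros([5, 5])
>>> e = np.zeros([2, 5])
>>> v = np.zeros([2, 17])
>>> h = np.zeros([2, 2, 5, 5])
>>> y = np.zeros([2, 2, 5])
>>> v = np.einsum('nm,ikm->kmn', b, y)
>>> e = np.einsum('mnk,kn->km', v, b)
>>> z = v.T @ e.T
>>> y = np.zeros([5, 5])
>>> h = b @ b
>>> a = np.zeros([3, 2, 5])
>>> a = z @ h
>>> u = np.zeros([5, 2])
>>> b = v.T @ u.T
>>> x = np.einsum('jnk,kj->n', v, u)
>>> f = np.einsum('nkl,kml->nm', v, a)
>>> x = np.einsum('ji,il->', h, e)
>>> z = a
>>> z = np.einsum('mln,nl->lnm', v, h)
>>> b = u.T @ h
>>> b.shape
(2, 5)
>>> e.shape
(5, 2)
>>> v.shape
(2, 5, 5)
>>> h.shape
(5, 5)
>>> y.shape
(5, 5)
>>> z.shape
(5, 5, 2)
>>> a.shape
(5, 5, 5)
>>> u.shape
(5, 2)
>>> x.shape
()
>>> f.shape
(2, 5)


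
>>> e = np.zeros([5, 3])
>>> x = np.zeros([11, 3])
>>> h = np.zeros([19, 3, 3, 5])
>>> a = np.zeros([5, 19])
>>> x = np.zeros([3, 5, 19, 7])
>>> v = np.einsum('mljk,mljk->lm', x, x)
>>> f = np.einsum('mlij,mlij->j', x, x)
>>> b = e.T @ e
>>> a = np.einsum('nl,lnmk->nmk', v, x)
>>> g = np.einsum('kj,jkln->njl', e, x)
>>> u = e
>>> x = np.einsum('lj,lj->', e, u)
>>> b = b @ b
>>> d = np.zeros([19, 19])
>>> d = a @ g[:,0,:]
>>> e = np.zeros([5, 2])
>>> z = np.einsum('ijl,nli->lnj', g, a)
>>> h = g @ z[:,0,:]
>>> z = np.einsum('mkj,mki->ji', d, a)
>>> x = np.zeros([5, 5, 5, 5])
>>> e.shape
(5, 2)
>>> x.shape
(5, 5, 5, 5)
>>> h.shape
(7, 3, 3)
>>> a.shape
(5, 19, 7)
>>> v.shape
(5, 3)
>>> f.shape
(7,)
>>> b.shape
(3, 3)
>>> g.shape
(7, 3, 19)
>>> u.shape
(5, 3)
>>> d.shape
(5, 19, 19)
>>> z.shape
(19, 7)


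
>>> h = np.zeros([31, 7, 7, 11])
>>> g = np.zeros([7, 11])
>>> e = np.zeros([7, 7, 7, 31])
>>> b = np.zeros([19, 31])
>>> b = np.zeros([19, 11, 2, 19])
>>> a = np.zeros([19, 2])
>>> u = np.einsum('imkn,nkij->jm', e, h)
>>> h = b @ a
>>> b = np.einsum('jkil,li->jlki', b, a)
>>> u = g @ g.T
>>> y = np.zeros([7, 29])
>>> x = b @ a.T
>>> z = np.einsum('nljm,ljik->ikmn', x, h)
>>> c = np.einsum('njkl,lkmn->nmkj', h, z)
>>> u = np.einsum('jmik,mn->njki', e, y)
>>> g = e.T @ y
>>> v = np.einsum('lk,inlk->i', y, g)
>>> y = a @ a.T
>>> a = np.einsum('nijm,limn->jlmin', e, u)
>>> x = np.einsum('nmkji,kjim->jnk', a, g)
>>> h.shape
(19, 11, 2, 2)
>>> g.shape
(31, 7, 7, 29)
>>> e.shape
(7, 7, 7, 31)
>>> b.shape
(19, 19, 11, 2)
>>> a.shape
(7, 29, 31, 7, 7)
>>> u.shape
(29, 7, 31, 7)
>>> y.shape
(19, 19)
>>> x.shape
(7, 7, 31)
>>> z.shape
(2, 2, 19, 19)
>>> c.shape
(19, 19, 2, 11)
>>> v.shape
(31,)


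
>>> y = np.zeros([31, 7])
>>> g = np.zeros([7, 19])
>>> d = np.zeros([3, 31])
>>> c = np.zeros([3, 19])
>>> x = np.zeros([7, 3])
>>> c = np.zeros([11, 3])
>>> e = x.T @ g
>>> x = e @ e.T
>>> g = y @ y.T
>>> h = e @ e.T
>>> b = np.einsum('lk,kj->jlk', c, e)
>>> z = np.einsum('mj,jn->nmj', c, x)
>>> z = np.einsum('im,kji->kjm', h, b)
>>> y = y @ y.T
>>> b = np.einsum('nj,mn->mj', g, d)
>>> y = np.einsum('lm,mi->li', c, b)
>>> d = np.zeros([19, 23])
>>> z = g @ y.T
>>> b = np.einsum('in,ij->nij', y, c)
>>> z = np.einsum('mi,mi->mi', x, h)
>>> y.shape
(11, 31)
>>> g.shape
(31, 31)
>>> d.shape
(19, 23)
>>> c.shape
(11, 3)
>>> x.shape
(3, 3)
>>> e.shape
(3, 19)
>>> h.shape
(3, 3)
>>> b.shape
(31, 11, 3)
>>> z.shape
(3, 3)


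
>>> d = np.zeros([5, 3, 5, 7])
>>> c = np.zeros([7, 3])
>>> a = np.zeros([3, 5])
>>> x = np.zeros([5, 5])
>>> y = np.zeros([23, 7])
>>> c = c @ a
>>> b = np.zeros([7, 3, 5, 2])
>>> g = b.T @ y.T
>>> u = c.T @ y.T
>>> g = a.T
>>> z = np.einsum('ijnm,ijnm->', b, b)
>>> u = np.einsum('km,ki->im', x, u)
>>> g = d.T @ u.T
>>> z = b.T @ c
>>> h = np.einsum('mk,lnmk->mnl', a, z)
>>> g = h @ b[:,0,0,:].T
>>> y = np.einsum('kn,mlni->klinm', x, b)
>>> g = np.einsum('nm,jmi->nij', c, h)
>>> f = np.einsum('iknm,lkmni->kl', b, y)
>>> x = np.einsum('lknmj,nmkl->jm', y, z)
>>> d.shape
(5, 3, 5, 7)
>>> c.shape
(7, 5)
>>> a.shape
(3, 5)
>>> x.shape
(7, 5)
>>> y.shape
(5, 3, 2, 5, 7)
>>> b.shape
(7, 3, 5, 2)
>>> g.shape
(7, 2, 3)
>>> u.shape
(23, 5)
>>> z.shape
(2, 5, 3, 5)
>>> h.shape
(3, 5, 2)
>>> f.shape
(3, 5)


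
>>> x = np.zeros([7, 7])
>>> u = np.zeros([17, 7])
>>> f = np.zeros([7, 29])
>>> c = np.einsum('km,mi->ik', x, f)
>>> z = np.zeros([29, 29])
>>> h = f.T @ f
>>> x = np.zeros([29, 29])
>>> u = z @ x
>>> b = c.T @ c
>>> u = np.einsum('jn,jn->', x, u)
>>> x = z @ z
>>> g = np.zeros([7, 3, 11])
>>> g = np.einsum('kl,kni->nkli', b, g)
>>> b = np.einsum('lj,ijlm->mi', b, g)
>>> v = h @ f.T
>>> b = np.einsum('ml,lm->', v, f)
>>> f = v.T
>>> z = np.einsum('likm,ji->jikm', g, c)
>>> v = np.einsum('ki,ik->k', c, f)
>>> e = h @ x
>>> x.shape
(29, 29)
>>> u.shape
()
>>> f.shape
(7, 29)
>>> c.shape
(29, 7)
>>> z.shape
(29, 7, 7, 11)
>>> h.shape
(29, 29)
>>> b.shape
()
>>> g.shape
(3, 7, 7, 11)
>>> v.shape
(29,)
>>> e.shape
(29, 29)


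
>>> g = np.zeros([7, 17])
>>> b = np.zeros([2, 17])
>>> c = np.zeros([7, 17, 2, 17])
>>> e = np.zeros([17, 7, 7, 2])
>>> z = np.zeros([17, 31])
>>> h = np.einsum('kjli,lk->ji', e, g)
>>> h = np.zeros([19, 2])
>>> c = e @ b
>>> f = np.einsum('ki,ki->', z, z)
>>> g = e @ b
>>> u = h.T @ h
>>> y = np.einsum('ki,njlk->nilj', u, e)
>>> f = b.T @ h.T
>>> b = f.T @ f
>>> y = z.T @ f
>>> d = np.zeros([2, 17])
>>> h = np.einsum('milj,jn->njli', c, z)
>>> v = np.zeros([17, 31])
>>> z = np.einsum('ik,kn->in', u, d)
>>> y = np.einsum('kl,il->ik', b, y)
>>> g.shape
(17, 7, 7, 17)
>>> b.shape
(19, 19)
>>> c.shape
(17, 7, 7, 17)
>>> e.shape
(17, 7, 7, 2)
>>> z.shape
(2, 17)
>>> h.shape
(31, 17, 7, 7)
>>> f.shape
(17, 19)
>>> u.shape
(2, 2)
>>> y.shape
(31, 19)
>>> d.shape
(2, 17)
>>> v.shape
(17, 31)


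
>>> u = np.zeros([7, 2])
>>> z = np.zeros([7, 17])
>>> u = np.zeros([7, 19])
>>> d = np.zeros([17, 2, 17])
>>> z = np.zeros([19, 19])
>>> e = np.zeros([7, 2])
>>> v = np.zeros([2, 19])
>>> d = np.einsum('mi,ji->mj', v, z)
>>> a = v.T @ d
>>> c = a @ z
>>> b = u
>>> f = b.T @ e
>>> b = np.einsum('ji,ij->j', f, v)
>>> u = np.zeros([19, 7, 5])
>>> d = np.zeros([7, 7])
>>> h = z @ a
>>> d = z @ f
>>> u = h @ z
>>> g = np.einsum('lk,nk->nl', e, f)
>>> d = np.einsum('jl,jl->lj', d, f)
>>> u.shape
(19, 19)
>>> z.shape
(19, 19)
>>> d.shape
(2, 19)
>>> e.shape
(7, 2)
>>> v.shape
(2, 19)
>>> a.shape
(19, 19)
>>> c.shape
(19, 19)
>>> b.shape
(19,)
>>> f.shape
(19, 2)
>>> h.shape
(19, 19)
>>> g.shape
(19, 7)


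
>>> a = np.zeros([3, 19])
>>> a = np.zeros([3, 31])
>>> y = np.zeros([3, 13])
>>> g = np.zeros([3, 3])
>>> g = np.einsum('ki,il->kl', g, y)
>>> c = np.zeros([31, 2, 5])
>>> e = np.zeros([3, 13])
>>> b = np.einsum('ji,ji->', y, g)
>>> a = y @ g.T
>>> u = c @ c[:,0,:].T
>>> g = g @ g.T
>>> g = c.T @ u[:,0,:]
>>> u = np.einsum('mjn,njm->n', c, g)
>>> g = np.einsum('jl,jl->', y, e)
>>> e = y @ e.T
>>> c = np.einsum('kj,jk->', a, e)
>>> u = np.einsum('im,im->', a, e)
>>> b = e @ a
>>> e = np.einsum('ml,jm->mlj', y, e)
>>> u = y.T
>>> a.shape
(3, 3)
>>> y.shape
(3, 13)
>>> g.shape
()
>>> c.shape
()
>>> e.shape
(3, 13, 3)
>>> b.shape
(3, 3)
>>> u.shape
(13, 3)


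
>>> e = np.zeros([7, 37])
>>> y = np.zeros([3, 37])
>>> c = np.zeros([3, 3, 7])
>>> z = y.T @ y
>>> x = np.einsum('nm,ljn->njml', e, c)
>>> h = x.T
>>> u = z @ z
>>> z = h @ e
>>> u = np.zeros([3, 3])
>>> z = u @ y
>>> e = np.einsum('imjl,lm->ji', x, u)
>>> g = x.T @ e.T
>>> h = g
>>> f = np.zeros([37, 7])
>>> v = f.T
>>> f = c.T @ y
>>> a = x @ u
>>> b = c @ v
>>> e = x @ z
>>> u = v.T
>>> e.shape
(7, 3, 37, 37)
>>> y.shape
(3, 37)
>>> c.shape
(3, 3, 7)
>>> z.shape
(3, 37)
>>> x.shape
(7, 3, 37, 3)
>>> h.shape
(3, 37, 3, 37)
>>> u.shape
(37, 7)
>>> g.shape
(3, 37, 3, 37)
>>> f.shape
(7, 3, 37)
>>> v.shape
(7, 37)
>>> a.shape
(7, 3, 37, 3)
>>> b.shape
(3, 3, 37)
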